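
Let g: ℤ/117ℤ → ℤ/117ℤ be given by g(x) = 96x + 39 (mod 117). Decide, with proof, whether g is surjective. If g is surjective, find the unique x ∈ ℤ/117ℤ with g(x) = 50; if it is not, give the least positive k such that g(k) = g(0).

39

By definition, g is surjective if every y in the codomain equals g(x) for some x in the domain.
Since gcd(96, 117) = 3, we have 96x ≡ 0 (mod 3) for all x, so g(x) ≡ 0 (mod 3).
But 1 ≢ 0 (mod 3), so 1 ∈ ℤ/117ℤ has no preimage. Therefore g is not surjective.
Since g is not surjective, we find the least positive k with g(k) = g(0): this means 96k ≡ 0 (mod 117), i.e. 117 ∣ 96k. Since gcd(96, 117) = 3, dividing through by 3 this holds exactly when 39 ∣ 32k, and as gcd(32, 39) = 1, exactly when 39 ∣ k.
The smallest positive such k is 39.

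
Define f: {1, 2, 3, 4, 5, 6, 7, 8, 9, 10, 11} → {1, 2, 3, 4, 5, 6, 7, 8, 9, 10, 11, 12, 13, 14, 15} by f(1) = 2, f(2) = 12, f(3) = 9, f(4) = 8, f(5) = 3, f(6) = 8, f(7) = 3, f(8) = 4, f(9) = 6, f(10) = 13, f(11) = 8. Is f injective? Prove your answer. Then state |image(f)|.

f(4) = 8 = f(6) with 4 ≠ 6, so f is not injective.
The image of f is {2, 3, 4, 6, 8, 9, 12, 13}, which has 8 elements.

8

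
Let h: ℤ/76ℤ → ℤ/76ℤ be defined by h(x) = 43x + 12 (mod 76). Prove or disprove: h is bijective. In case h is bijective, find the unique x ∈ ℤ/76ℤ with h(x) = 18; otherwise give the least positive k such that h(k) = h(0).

62

Suppose h(x_1) = h(x_2) in ℤ/76ℤ. Then 43x_1 + 12 ≡ 43x_2 + 12 (mod 76), so 43(x_1 − x_2) ≡ 0 (mod 76).
Since gcd(43, 76) = 1, 43 is invertible modulo 76, thus x_1 − x_2 ≡ 0 (mod 76), i.e. x_1 = x_2.
We now compute 43⁻¹ mod 76 explicitly. Euclid's algorithm: 76 = 1·43 + 33, 43 = 1·33 + 10, 33 = 3·10 + 3, 10 = 3·3 + 1; back-substituting gives 1 = 23·43 − 13·76, so 43⁻¹ ≡ 23 (mod 76).
For any y ∈ ℤ/76ℤ, x = 23(y − 12) mod 76 satisfies h(x) = 43·23(y − 12) + 12 ≡ y (since 43·23 ≡ 1 mod 76). So every y has a preimage.
Thus h is bijective.
Since h is bijective, we compute h⁻¹(18): solve 43x + 12 ≡ 18 (mod 76), i.e. 43x ≡ 6 (mod 76).
Multiplying by 43⁻¹ = 23 gives x ≡ 23·6 = 138 = 1·76 + 62 ≡ 62 (mod 76).
Check: h(62) = 43·62 + 12 = 2678 = 35·76 + 18 ≡ 18 (mod 76).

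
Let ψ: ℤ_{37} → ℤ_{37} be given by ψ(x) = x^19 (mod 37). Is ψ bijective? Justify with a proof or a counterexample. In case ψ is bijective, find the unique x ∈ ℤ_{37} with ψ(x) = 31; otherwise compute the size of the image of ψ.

Since 37 is prime, the nonzero elements of ℤ_{37} form a cyclic group of order 36.
As gcd(19, 36) = 1, raising to the 19th power is a bijection on this group: if x_1^19 ≡ x_2^19 then (x_1x_2^{−1})^19 = 1, and the only element of order dividing gcd(19, 36) = 1 is 1, so x_1 = x_2.
With ψ(0) = 0 this makes ψ injective on all of ℤ_{37}, hence bijective (finite equal-size domain and codomain). In particular ψ is bijective.
Since ψ is bijective, we find the preimage of 31. The inverse of x ↦ x^19 on (ℤ_{37})^× is x ↦ x^19, because 19·19 = 361 = 10·36 + 1 ≡ 1 (mod 36) and x^{36} = 1 for x ≠ 0 (Fermat). So ψ⁻¹(31) = 31^19 mod 37.
Repeated squaring mod 37: 31^1 ≡ 31, 31^2 ≡ 31² = 961 ≡ 36, 31^4 ≡ 36² = 1296 ≡ 1, 31^8 ≡ 1² = 1, 31^16 ≡ 1² = 1. Since 19 = 16 + 2 + 1, 31^19 ≡ 1·36·31: 1·36 = 36, then 36·31 = 1116 ≡ 6. So 31^19 ≡ 6 (mod 37).
Hence ψ⁻¹(31) = 6.

6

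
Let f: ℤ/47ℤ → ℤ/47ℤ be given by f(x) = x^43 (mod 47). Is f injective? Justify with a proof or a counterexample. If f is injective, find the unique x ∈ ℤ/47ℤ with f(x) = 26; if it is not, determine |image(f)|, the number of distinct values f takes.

Since 47 is prime, the nonzero elements of ℤ/47ℤ form a cyclic group of order 46.
As gcd(43, 46) = 1, raising to the 43rd power is a bijection on this group: if u^43 ≡ v^43 then (uv^{−1})^43 = 1, and the only element of order dividing gcd(43, 46) = 1 is 1, so u = v.
With f(0) = 0 this makes f injective on all of ℤ/47ℤ, hence bijective (finite equal-size domain and codomain). In particular f is injective.
Since f is injective, we find the preimage of 26. The inverse of x ↦ x^43 on (ℤ/47ℤ)^× is x ↦ x^15, because 43·15 = 645 = 14·46 + 1 ≡ 1 (mod 46) and x^{46} = 1 for x ≠ 0 (Fermat). So f⁻¹(26) = 26^15 mod 47.
Repeated squaring mod 47: 26^1 ≡ 26, 26^2 ≡ 26² = 676 ≡ 18, 26^4 ≡ 18² = 324 ≡ 42, 26^8 ≡ 42² = 1764 ≡ 25. Since 15 = 8 + 4 + 2 + 1, 26^15 ≡ 25·42·18·26: 25·42 = 1050 ≡ 16, then 16·18 = 288 ≡ 6, then 6·26 = 156 ≡ 15. So 26^15 ≡ 15 (mod 47).
Hence f⁻¹(26) = 15.

15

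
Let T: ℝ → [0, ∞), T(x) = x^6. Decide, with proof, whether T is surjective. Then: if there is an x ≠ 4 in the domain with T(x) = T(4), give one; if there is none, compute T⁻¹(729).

-4

For any y ∈ [0, ∞), x = y^{1/6} ∈ ℝ satisfies x^6 = y, so T is surjective.
For the follow-up, such an x exists: taking x = −4 ∈ ℝ gives T(−4) = 4096 = T(4) with −4 ≠ 4.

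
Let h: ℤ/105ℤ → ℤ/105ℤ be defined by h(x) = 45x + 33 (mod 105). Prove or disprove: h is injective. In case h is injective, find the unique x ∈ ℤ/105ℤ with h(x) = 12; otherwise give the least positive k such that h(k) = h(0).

Recall that h is injective when h(x_1) = h(x_2) forces x_1 = x_2.
We have gcd(45, 105) = 15 > 1. Taking x_1 = 0 and x_2 = 7: h(0) = 33 and h(7) = 45·7 + 33 = 348 ≡ 33 (mod 105).
So h(0) = h(7) while 0 ≠ 7, therefore h is not injective.
Since h is not injective, we find the least positive k with h(k) = h(0): this means 45k ≡ 0 (mod 105), i.e. 105 ∣ 45k. Since gcd(45, 105) = 15, dividing through by 15 this holds exactly when 7 ∣ 3k, and as gcd(3, 7) = 1, exactly when 7 ∣ k.
The smallest positive such k is 7.

7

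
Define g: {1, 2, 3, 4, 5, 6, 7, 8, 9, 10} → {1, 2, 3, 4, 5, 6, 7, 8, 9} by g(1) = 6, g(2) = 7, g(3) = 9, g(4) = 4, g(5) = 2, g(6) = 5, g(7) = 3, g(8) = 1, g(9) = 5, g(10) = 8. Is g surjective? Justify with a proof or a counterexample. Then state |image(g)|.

Every element of the codomain has a preimage: 1 = g(8), 2 = g(5), 3 = g(7), 4 = g(4), 5 = g(6), 6 = g(1), 7 = g(2), 8 = g(10), 9 = g(3).
Therefore g is surjective.
The image of g is {1, 2, 3, 4, 5, 6, 7, 8, 9}, which has 9 elements.

9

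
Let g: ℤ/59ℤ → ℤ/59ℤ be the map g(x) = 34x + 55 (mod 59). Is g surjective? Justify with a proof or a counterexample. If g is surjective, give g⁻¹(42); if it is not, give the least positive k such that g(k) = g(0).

Since gcd(34, 59) = 1, 34 is invertible modulo 59. Euclid's algorithm: 59 = 1·34 + 25, 34 = 1·25 + 9, 25 = 2·9 + 7, 9 = 1·7 + 2, 7 = 3·2 + 1; back-substituting gives 1 = 33·34 − 19·59, so 34⁻¹ ≡ 33 (mod 59).
For any y ∈ ℤ/59ℤ, x = 33(y − 55) mod 59 satisfies g(x) = 34·33(y − 55) + 55 ≡ y (since 34·33 ≡ 1 mod 59). So every y has a preimage.
Hence g is surjective.
Since g is surjective, we find g⁻¹(42): we need 34x ≡ 42 − 55 ≡ 46 (mod 59). Using 34⁻¹ = 33: x ≡ 33·46 = 1518 = 25·59 + 43, so x = 43.
Check: g(43) = 34·43 + 55 = 1517 = 25·59 + 42 ≡ 42 (mod 59).

43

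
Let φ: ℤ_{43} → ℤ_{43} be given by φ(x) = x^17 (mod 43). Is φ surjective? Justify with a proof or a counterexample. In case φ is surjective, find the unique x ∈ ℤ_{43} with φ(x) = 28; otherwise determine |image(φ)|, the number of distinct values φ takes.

5

Since 43 is prime, the nonzero elements of ℤ_{43} form a cyclic group of order 42.
As gcd(17, 42) = 1, raising to the 17th power is a bijection on this group: if x_1^17 ≡ x_2^17 then (x_1x_2^{−1})^17 = 1, and the only element of order dividing gcd(17, 42) = 1 is 1, so x_1 = x_2.
With φ(0) = 0 this makes φ injective on all of ℤ_{43}, hence bijective (finite equal-size domain and codomain). In particular φ is surjective.
Since φ is surjective, we find the preimage of 28. The inverse of x ↦ x^17 on (ℤ_{43})^× is x ↦ x^5, because 17·5 = 85 = 2·42 + 1 ≡ 1 (mod 42) and x^{42} = 1 for x ≠ 0 (Fermat). So φ⁻¹(28) = 28^5 mod 43.
Repeated squaring mod 43: 28^1 ≡ 28, 28^2 ≡ 28² = 784 ≡ 10, 28^4 ≡ 10² = 100 ≡ 14. Since 5 = 4 + 1, 28^5 ≡ 14·28: 14·28 = 392 ≡ 5. So 28^5 ≡ 5 (mod 43).
Hence φ⁻¹(28) = 5.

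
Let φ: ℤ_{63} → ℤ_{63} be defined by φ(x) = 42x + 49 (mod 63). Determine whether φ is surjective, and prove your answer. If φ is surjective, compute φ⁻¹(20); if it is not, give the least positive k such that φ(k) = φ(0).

By definition, φ is surjective if every y in the codomain equals φ(x) for some x in the domain.
Since gcd(42, 63) = 21, we have 42x ≡ 0 (mod 21) for all x, so φ(x) ≡ 7 (mod 21).
But 0 ≢ 7 (mod 21), so 0 ∈ ℤ_{63} has no preimage. Thus φ is not surjective.
Since φ is not surjective, we find the least positive k with φ(k) = φ(0): this means 42k ≡ 0 (mod 63), i.e. 63 ∣ 42k. Since gcd(42, 63) = 21, dividing through by 21 this holds exactly when 3 ∣ 2k, and as gcd(2, 3) = 1, exactly when 3 ∣ k.
The smallest positive such k is 3.

3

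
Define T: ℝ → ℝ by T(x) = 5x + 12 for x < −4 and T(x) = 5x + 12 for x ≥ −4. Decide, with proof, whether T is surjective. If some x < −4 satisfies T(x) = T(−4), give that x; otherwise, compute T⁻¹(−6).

-18/5

Both pieces are strictly increasing (slopes 5 and 5), so each is injective on its own interval.
The left piece maps (−∞, −4) onto (−∞, −8); the right piece maps [−4, ∞) onto [−8, ∞).
These images together cover ℝ, so T is surjective.
Because the two images are disjoint, no x < −4 has T(x) = T(−4), so we compute T⁻¹(−6): −6 lies in [−8, ∞), so solve 5x + 12 = −6: x = (−6 − 12)/5 = −18/5.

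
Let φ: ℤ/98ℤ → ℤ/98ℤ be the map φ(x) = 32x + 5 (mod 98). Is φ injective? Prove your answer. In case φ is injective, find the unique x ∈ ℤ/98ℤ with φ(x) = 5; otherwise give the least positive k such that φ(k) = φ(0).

49

We have gcd(32, 98) = 2 > 1. Taking s = 0 and t = 49: φ(0) = 5 and φ(49) = 32·49 + 5 = 1573 ≡ 5 (mod 98).
So φ(0) = φ(49) while 0 ≠ 49, thus φ is not injective.
Since φ is not injective, we find the least positive k with φ(k) = φ(0): this means 32k ≡ 0 (mod 98), i.e. 98 ∣ 32k. Since gcd(32, 98) = 2, dividing through by 2 this holds exactly when 49 ∣ 16k, and as gcd(16, 49) = 1, exactly when 49 ∣ k.
The smallest positive such k is 49.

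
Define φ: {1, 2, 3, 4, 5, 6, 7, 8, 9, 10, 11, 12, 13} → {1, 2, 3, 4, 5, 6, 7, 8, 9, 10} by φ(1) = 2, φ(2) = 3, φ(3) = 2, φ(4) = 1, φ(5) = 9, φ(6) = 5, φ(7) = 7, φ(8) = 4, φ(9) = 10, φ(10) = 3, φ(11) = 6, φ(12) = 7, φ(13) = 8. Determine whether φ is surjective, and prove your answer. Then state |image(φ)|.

10

Every element of the codomain has a preimage: 1 = φ(4), 2 = φ(1), 3 = φ(2), 4 = φ(8), 5 = φ(6), 6 = φ(11), 7 = φ(7), 8 = φ(13), 9 = φ(5), 10 = φ(9).
Hence φ is surjective.
The image of φ is {1, 2, 3, 4, 5, 6, 7, 8, 9, 10}, which has 10 elements.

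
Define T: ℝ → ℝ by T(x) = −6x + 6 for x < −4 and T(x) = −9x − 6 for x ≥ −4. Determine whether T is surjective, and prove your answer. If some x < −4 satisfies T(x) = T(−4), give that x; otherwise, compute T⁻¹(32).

Both pieces are strictly decreasing (slopes −6 and −9), so each is injective on its own interval.
The left piece maps (−∞, −4) onto (30, ∞); the right piece maps [−4, ∞) onto (−∞, 30].
These images together cover ℝ, so T is surjective.
Because the two images are disjoint, no x < −4 has T(x) = T(−4), so we compute T⁻¹(32): 32 lies in (30, ∞), so solve −6x + 6 = 32: x = (32 − 6)/(−6) = −13/3.

-13/3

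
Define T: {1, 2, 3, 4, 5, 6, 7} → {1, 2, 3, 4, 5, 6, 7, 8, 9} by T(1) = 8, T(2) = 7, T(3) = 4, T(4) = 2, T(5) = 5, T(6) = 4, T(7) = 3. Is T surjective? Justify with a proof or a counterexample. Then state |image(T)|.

No element maps to 1, so T is not surjective.
The image of T is {2, 3, 4, 5, 7, 8}, which has 6 elements.

6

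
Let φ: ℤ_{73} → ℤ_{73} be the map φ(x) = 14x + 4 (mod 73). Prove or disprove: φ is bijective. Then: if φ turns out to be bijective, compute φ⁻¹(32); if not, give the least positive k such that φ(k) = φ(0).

2

If φ(s) = φ(t), then 14s ≡ 14t (mod 73). Because gcd(14, 73) = 1, we may cancel 14 to get s ≡ t (mod 73).
We now compute 14⁻¹ mod 73 explicitly. Euclid's algorithm: 73 = 5·14 + 3, 14 = 4·3 + 2, 3 = 1·2 + 1; back-substituting gives 1 = 47·14 − 9·73, so 14⁻¹ ≡ 47 (mod 73).
For any y ∈ ℤ_{73}, x = 47(y − 4) mod 73 satisfies φ(x) = 14·47(y − 4) + 4 ≡ y (since 14·47 ≡ 1 mod 73). So every y has a preimage.
Therefore φ is bijective.
Since φ is bijective, we find φ⁻¹(32): we need 14x ≡ 32 − 4 ≡ 28 (mod 73). Using 14⁻¹ = 47: x ≡ 47·28 = 1316 = 18·73 + 2, so x = 2.
Check: φ(2) = 14·2 + 4 = 32 ≡ 32 (mod 73).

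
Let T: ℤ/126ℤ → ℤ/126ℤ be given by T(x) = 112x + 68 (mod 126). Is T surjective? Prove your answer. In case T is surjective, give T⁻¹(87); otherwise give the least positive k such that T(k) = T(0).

9

Since gcd(112, 126) = 14, we have 112x ≡ 0 (mod 14) for all x, so T(x) ≡ 12 (mod 14).
But 0 ≢ 12 (mod 14), so 0 ∈ ℤ/126ℤ has no preimage. Therefore T is not surjective.
Since T is not surjective, we find the least positive k with T(k) = T(0): this means 112k ≡ 0 (mod 126), i.e. 126 ∣ 112k. Since gcd(112, 126) = 14, dividing through by 14 this holds exactly when 9 ∣ 8k, and as gcd(8, 9) = 1, exactly when 9 ∣ k.
The smallest positive such k is 9.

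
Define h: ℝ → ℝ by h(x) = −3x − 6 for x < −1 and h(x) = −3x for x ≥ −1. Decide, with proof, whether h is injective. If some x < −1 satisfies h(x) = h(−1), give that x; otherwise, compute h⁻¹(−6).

-3

Both pieces are strictly decreasing (slopes −3 and −3), so each is injective on its own interval.
The left piece maps (−∞, −1) onto (−3, ∞); the right piece maps [−1, ∞) onto (−∞, 3].
These images overlap. In particular h(−1) = 3 (right piece), and solving −3x − 6 = 3 on the left piece gives x = −3 < −1.
So h(−3) = h(−1) with −3 ≠ −1, and h is not injective. This x = −3 is the requested value below −1.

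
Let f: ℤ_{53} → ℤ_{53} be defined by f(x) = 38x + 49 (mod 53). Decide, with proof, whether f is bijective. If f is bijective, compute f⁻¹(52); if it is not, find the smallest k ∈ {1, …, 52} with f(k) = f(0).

21

Suppose f(u) = f(v) in ℤ_{53}. Then 38u + 49 ≡ 38v + 49 (mod 53), so 38(u − v) ≡ 0 (mod 53).
Since gcd(38, 53) = 1, 38 is invertible modulo 53, thus u − v ≡ 0 (mod 53), i.e. u = v.
We now compute 38⁻¹ mod 53 explicitly. Euclid's algorithm: 53 = 1·38 + 15, 38 = 2·15 + 8, 15 = 1·8 + 7, 8 = 1·7 + 1; back-substituting gives 1 = 7·38 − 5·53, so 38⁻¹ ≡ 7 (mod 53).
For any y ∈ ℤ_{53}, x = 7(y − 49) mod 53 satisfies f(x) = 38·7(y − 49) + 49 ≡ y (since 38·7 ≡ 1 mod 53). So every y has a preimage.
Hence f is bijective.
Since f is bijective, we compute f⁻¹(52): solve 38x + 49 ≡ 52 (mod 53), i.e. 38x ≡ 3 (mod 53).
Multiplying by 38⁻¹ = 7 gives x ≡ 7·3 = 21 ≡ 21 (mod 53).
Check: f(21) = 38·21 + 49 = 847 = 15·53 + 52 ≡ 52 (mod 53).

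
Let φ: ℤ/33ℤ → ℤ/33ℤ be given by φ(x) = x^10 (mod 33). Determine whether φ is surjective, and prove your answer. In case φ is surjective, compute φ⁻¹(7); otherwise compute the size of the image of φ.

φ(1) = 1^10 = 1.
φ(2): Repeated squaring mod 33: 2^1 ≡ 2, 2^2 ≡ 2² = 4, 2^4 ≡ 4² = 16, 2^8 ≡ 16² = 256 ≡ 25. Since 10 = 8 + 2, 2^10 ≡ 25·4: 25·4 = 100 ≡ 1. So 2^10 ≡ 1 (mod 33).
So φ(1) = φ(2) = 1 while 1 ≠ 2, thus φ is not injective.
A non-injective map from the 33-element set ℤ/33ℤ to itself takes at most 32 distinct values, so it cannot be surjective. Hence φ is not surjective.
Since φ is not surjective, we determine |image(φ)|. Computing x^10 mod 33 for each x (by repeated squaring, reducing mod 33 at every step), the values φ(0), φ(1), …, φ(32) are: 0, 1, 1, 12, 1, 1, 12, 1, 1, 12, 1, 22, 12, 1, 1, 12, 1, 1, 12, 1, 1, 12, 22, 1, 12, 1, 1, 12, 1, 1, 12, 1, 1.
The distinct values are {0, 1, 12, 22}; there are 4 of them.

4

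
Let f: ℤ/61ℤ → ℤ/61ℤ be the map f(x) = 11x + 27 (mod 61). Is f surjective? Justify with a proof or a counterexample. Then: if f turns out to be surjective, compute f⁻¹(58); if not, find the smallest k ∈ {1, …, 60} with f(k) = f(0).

Since gcd(11, 61) = 1, 11 is invertible modulo 61. Euclid's algorithm: 61 = 5·11 + 6, 11 = 1·6 + 5, 6 = 1·5 + 1; back-substituting gives 1 = 50·11 − 9·61, so 11⁻¹ ≡ 50 (mod 61).
For any y ∈ ℤ/61ℤ, x = 50(y − 27) mod 61 satisfies f(x) = 11·50(y − 27) + 27 ≡ y (since 11·50 ≡ 1 mod 61). So every y has a preimage.
So f is surjective.
Since f is surjective, we find f⁻¹(58): we need 11x ≡ 58 − 27 ≡ 31 (mod 61). Using 11⁻¹ = 50: x ≡ 50·31 = 1550 = 25·61 + 25, so x = 25.
Check: f(25) = 11·25 + 27 = 302 = 4·61 + 58 ≡ 58 (mod 61).

25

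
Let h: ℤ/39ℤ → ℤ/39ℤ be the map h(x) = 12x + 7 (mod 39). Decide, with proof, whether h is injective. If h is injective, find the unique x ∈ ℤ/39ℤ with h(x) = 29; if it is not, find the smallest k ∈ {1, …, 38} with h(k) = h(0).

Recall that h is injective if h(u) = h(v) implies u = v.
We have gcd(12, 39) = 3 > 1. Taking u = 0 and v = 13: h(0) = 7 and h(13) = 12·13 + 7 = 163 ≡ 7 (mod 39).
So h(0) = h(13) while 0 ≠ 13, hence h is not injective.
Since h is not injective, we find the least positive k with h(k) = h(0): this means 12k ≡ 0 (mod 39), i.e. 39 ∣ 12k. Since gcd(12, 39) = 3, dividing through by 3 this holds exactly when 13 ∣ 4k, and as gcd(4, 13) = 1, exactly when 13 ∣ k.
The smallest positive such k is 13.

13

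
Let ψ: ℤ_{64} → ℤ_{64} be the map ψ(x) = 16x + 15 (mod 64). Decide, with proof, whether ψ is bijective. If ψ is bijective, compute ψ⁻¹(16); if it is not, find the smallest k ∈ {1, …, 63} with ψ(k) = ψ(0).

4

By definition, ψ is injective if ψ(a) = ψ(b) implies a = b.
We have gcd(16, 64) = 16 > 1. Taking a = 0 and b = 4: ψ(0) = 15 and ψ(4) = 16·4 + 15 = 79 ≡ 15 (mod 64).
So ψ(0) = ψ(4) while 0 ≠ 4, therefore ψ is not injective, hence not bijective.
Since ψ is not bijective, we find the least positive k with ψ(k) = ψ(0): this means 16k ≡ 0 (mod 64), i.e. 64 ∣ 16k. Since gcd(16, 64) = 16, dividing through by 16 this holds exactly when 4 ∣ k.
The smallest positive such k is 4.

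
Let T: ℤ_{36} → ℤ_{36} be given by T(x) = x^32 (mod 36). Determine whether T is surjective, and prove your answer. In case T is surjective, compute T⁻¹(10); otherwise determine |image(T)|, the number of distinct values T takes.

8

T(0) = 0^32 = 0.
T(6): Repeated squaring mod 36: 6^1 ≡ 6, 6^2 ≡ 6² = 36 ≡ 0, 6^4 ≡ 0² = 0, 6^8 ≡ 0² = 0, 6^16 ≡ 0² = 0, 6^32 ≡ 0² = 0. So 6^32 ≡ 0 (mod 36).
So T(0) = T(6) = 0 while 0 ≠ 6, thus T is not injective.
A non-injective map from the 36-element set ℤ_{36} to itself takes at most 35 distinct values, so it cannot be surjective. So T is not surjective.
Since T is not surjective, we determine |image(T)|. Computing x^32 mod 36 for each x (by repeated squaring, reducing mod 36 at every step), the values T(0), T(1), …, T(35) are: 0, 1, 4, 9, 16, 25, 0, 13, 28, 9, 28, 13, 0, 25, 16, 9, 4, 1, 0, 1, 4, 9, 16, 25, 0, 13, 28, 9, 28, 13, 0, 25, 16, 9, 4, 1.
The distinct values are {0, 1, 4, 9, 13, 16, 25, 28}; there are 8 of them.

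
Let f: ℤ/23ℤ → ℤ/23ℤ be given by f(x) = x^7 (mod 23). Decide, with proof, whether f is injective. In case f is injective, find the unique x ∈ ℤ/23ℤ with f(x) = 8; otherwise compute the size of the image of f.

Since 23 is prime, the nonzero elements of ℤ/23ℤ form a cyclic group of order 22.
As gcd(7, 22) = 1, raising to the 7th power is a bijection on this group: if a^7 ≡ b^7 then (ab^{−1})^7 = 1, and the only element of order dividing gcd(7, 22) = 1 is 1, so a = b.
With f(0) = 0 this makes f injective on all of ℤ/23ℤ, hence bijective (finite equal-size domain and codomain). In particular f is injective.
Since f is injective, we find the preimage of 8. The inverse of x ↦ x^7 on (ℤ/23ℤ)^× is x ↦ x^19, because 7·19 = 133 = 6·22 + 1 ≡ 1 (mod 22) and x^{22} = 1 for x ≠ 0 (Fermat). So f⁻¹(8) = 8^19 mod 23.
Repeated squaring mod 23: 8^1 ≡ 8, 8^2 ≡ 8² = 64 ≡ 18, 8^4 ≡ 18² = 324 ≡ 2, 8^8 ≡ 2² = 4, 8^16 ≡ 4² = 16. Since 19 = 16 + 2 + 1, 8^19 ≡ 16·18·8: 16·18 = 288 ≡ 12, then 12·8 = 96 ≡ 4. So 8^19 ≡ 4 (mod 23).
Hence f⁻¹(8) = 4.

4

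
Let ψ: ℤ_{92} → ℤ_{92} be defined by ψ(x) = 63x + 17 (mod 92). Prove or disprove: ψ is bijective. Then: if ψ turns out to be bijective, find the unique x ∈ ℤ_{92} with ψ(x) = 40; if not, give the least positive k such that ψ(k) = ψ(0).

Recall: ψ is injective when ψ(s) = ψ(t) forces s = t.
Suppose ψ(s) = ψ(t) in ℤ_{92}. Then 63s + 17 ≡ 63t + 17 (mod 92), hence 63(s − t) ≡ 0 (mod 92).
Since gcd(63, 92) = 1, 63 is invertible modulo 92, so s − t ≡ 0 (mod 92), i.e. s = t.
We now compute 63⁻¹ mod 92 explicitly. Euclid's algorithm: 92 = 1·63 + 29, 63 = 2·29 + 5, 29 = 5·5 + 4, 5 = 1·4 + 1; back-substituting gives 1 = 19·63 − 13·92, so 63⁻¹ ≡ 19 (mod 92).
For any y ∈ ℤ_{92}, x = 19(y − 17) mod 92 satisfies ψ(x) = 63·19(y − 17) + 17 ≡ y (since 63·19 ≡ 1 mod 92). So every y has a preimage.
Hence ψ is bijective.
Since ψ is bijective, we compute ψ⁻¹(40): solve 63x + 17 ≡ 40 (mod 92), i.e. 63x ≡ 23 (mod 92).
Multiplying by 63⁻¹ = 19 gives x ≡ 19·23 = 437 = 4·92 + 69 ≡ 69 (mod 92).
Check: ψ(69) = 63·69 + 17 = 4364 = 47·92 + 40 ≡ 40 (mod 92).

69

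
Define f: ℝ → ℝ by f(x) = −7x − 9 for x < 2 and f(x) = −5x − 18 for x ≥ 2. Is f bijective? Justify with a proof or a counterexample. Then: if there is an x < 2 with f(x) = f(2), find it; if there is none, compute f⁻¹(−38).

4

Both pieces are strictly decreasing (slopes −7 and −5), so each is injective on its own interval.
The left piece maps (−∞, 2) onto (−23, ∞); the right piece maps [2, ∞) onto (−∞, −28].
The images leave a gap (−23 has no preimage), so f is not surjective, hence not bijective.
Because the two images are disjoint, no x < 2 has f(x) = f(2), so we compute f⁻¹(−38): −38 lies in (−∞, −28], so solve −5x − 18 = −38: x = (−38 + 18)/(−5) = 4.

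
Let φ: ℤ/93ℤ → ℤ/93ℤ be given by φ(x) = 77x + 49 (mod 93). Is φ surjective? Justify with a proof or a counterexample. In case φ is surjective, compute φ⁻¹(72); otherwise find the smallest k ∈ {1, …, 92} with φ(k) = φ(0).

By definition, φ is surjective if every y in the codomain equals φ(x) for some x in the domain.
Since gcd(77, 93) = 1, 77 is invertible modulo 93. Euclid's algorithm: 93 = 1·77 + 16, 77 = 4·16 + 13, 16 = 1·13 + 3, 13 = 4·3 + 1; back-substituting gives 1 = 29·77 − 24·93, so 77⁻¹ ≡ 29 (mod 93).
For any y ∈ ℤ/93ℤ, x = 29(y − 49) mod 93 satisfies φ(x) = 77·29(y − 49) + 49 ≡ y (since 77·29 ≡ 1 mod 93). So every y has a preimage.
Therefore φ is surjective.
Since φ is surjective, we find φ⁻¹(72): we need 77x ≡ 72 − 49 ≡ 23 (mod 93). Using 77⁻¹ = 29: x ≡ 29·23 = 667 = 7·93 + 16, so x = 16.
Check: φ(16) = 77·16 + 49 = 1281 = 13·93 + 72 ≡ 72 (mod 93).

16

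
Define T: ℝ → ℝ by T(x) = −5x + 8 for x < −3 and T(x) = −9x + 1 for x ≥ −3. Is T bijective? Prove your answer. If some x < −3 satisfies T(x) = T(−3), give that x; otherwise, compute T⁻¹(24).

-4

Both pieces are strictly decreasing (slopes −5 and −9), so each is injective on its own interval.
The left piece maps (−∞, −3) onto (23, ∞); the right piece maps [−3, ∞) onto (−∞, 28].
These images overlap. In particular T(−3) = 28 (right piece), and solving −5x + 8 = 28 on the left piece gives x = −4 < −3.
So T(−4) = T(−3) with −4 ≠ −3, and T is not injective, hence not bijective. This x = −4 is the requested value below −3.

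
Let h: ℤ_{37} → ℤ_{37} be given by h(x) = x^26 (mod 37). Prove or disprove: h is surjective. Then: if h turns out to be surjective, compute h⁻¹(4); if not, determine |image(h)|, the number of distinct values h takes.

19

h(18): Repeated squaring mod 37: 18^1 ≡ 18, 18^2 ≡ 18² = 324 ≡ 28, 18^4 ≡ 28² = 784 ≡ 7, 18^8 ≡ 7² = 49 ≡ 12, 18^16 ≡ 12² = 144 ≡ 33. Since 26 = 16 + 8 + 2, 18^26 ≡ 33·12·28: 33·12 = 396 ≡ 26, then 26·28 = 728 ≡ 25. So 18^26 ≡ 25 (mod 37).
h(19): Repeated squaring mod 37: 19^1 ≡ 19, 19^2 ≡ 19² = 361 ≡ 28, 19^4 ≡ 28² = 784 ≡ 7, 19^8 ≡ 7² = 49 ≡ 12, 19^16 ≡ 12² = 144 ≡ 33. Since 26 = 16 + 8 + 2, 19^26 ≡ 33·12·28: 33·12 = 396 ≡ 26, then 26·28 = 728 ≡ 25. So 19^26 ≡ 25 (mod 37).
So h(18) = h(19) = 25 while 18 ≠ 19, hence h is not injective.
A non-injective map from the 37-element set ℤ_{37} to itself takes at most 36 distinct values, so it cannot be surjective. Thus h is not surjective.
Since h is not surjective, we determine |image(h)|. Computing x^26 mod 37 for each x (by repeated squaring, reducing mod 37 at every step), the values h(0), h(1), …, h(36) are: 0, 1, 3, 12, 9, 21, 36, 16, 27, 33, 26, 10, 34, 28, 11, 30, 7, 4, 25, 25, 4, 7, 30, 11, 28, 34, 10, 26, 33, 27, 16, 36, 21, 9, 12, 3, 1.
The distinct values are {0, 1, 3, 4, 7, 9, 10, 11, 12, 16, 21, 25, 26, 27, 28, 30, 33, 34, 36}; there are 19 of them.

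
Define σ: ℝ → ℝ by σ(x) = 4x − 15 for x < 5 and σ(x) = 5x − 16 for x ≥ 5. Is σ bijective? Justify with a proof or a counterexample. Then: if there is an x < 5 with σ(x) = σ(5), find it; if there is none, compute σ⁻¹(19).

7

Both pieces are strictly increasing (slopes 4 and 5), so each is injective on its own interval.
The left piece maps (−∞, 5) onto (−∞, 5); the right piece maps [5, ∞) onto [9, ∞).
The images leave a gap (5 has no preimage), so σ is not surjective, hence not bijective.
Because the two images are disjoint, no x < 5 has σ(x) = σ(5), so we compute σ⁻¹(19): 19 lies in [9, ∞), so solve 5x − 16 = 19: x = (19 + 16)/5 = 7.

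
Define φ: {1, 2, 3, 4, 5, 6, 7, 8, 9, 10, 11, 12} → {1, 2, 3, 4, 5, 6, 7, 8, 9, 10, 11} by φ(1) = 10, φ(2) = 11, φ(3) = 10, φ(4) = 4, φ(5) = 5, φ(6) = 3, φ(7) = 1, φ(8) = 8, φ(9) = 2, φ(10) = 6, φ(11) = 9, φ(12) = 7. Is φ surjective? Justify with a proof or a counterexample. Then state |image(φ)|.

11

Every element of the codomain has a preimage: 1 = φ(7), 2 = φ(9), 3 = φ(6), 4 = φ(4), 5 = φ(5), 6 = φ(10), 7 = φ(12), 8 = φ(8), 9 = φ(11), 10 = φ(1), 11 = φ(2).
Hence φ is surjective.
The image of φ is {1, 2, 3, 4, 5, 6, 7, 8, 9, 10, 11}, which has 11 elements.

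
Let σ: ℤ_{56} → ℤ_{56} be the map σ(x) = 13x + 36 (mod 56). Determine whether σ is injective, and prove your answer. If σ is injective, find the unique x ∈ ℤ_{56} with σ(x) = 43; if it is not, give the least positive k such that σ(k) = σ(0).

Suppose σ(u) = σ(v) in ℤ_{56}. Then 13u + 36 ≡ 13v + 36 (mod 56), so 13(u − v) ≡ 0 (mod 56).
Since gcd(13, 56) = 1, 13 is invertible modulo 56, so u − v ≡ 0 (mod 56), i.e. u = v.
So σ is injective.
We now compute 13⁻¹ mod 56 explicitly. Euclid's algorithm: 56 = 4·13 + 4, 13 = 3·4 + 1; back-substituting gives 1 = 13·13 − 3·56, so 13⁻¹ ≡ 13 (mod 56).
Since σ is injective, we find σ⁻¹(43): we need 13x ≡ 43 − 36 ≡ 7 (mod 56). Using 13⁻¹ = 13: x ≡ 13·7 = 91 = 1·56 + 35, so x = 35.
Check: σ(35) = 13·35 + 36 = 491 = 8·56 + 43 ≡ 43 (mod 56).

35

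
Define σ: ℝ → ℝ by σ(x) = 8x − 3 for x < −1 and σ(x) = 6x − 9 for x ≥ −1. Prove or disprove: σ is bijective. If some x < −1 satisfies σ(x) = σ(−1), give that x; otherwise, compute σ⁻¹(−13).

-3/2

Both pieces are strictly increasing (slopes 8 and 6), so each is injective on its own interval.
The left piece maps (−∞, −1) onto (−∞, −11); the right piece maps [−1, ∞) onto [−15, ∞).
These images overlap. In particular σ(−1) = −15 (right piece), and solving 8x − 3 = −15 on the left piece gives x = −3/2 < −1.
So σ(−3/2) = σ(−1) with −3/2 ≠ −1, and σ is not injective, hence not bijective. This x = −3/2 is the requested value below −1.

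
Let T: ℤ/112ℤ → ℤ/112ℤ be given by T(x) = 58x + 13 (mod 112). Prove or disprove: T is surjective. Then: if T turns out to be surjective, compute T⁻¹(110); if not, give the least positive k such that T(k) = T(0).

Since gcd(58, 112) = 2, we have 58x ≡ 0 (mod 2) for all x, so T(x) ≡ 1 (mod 2).
But 0 ≢ 1 (mod 2), so 0 ∈ ℤ/112ℤ has no preimage. Thus T is not surjective.
Since T is not surjective, we find the least positive k with T(k) = T(0): this means 58k ≡ 0 (mod 112), i.e. 112 ∣ 58k. Since gcd(58, 112) = 2, dividing through by 2 this holds exactly when 56 ∣ 29k, and as gcd(29, 56) = 1, exactly when 56 ∣ k.
The smallest positive such k is 56.

56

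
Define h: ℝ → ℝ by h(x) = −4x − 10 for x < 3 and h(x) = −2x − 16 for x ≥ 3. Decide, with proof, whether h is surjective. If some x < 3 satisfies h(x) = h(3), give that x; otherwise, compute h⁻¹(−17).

7/4

Both pieces are strictly decreasing (slopes −4 and −2), so each is injective on its own interval.
The left piece maps (−∞, 3) onto (−22, ∞); the right piece maps [3, ∞) onto (−∞, −22].
These images together cover ℝ, so h is surjective.
Because the two images are disjoint, no x < 3 has h(x) = h(3), so we compute h⁻¹(−17): −17 lies in (−22, ∞), so solve −4x − 10 = −17: x = (−17 + 10)/(−4) = 7/4.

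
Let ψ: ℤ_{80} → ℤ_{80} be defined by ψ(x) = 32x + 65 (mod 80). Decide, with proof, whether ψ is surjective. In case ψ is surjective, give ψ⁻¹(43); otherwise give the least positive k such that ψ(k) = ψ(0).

5

Since gcd(32, 80) = 16, we have 32x ≡ 0 (mod 16) for all x, so ψ(x) ≡ 1 (mod 16).
But 0 ≢ 1 (mod 16), so 0 ∈ ℤ_{80} has no preimage. Hence ψ is not surjective.
Since ψ is not surjective, we find the least positive k with ψ(k) = ψ(0): this means 32k ≡ 0 (mod 80), i.e. 80 ∣ 32k. Since gcd(32, 80) = 16, dividing through by 16 this holds exactly when 5 ∣ 2k, and as gcd(2, 5) = 1, exactly when 5 ∣ k.
The smallest positive such k is 5.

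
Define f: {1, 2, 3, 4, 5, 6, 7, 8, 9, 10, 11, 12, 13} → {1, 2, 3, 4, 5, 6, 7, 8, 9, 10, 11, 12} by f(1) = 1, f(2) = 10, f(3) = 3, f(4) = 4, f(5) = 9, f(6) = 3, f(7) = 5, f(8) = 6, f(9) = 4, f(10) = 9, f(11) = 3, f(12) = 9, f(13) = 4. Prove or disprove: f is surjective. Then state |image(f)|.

7

No element maps to 2, so f is not surjective.
The image of f is {1, 3, 4, 5, 6, 9, 10}, which has 7 elements.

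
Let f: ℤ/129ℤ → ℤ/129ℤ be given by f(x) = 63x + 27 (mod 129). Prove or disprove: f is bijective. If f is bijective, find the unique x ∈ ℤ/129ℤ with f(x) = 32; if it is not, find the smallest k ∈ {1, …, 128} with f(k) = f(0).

We have gcd(63, 129) = 3 > 1. Taking x_1 = 0 and x_2 = 43: f(0) = 27 and f(43) = 63·43 + 27 = 2736 ≡ 27 (mod 129).
So f(0) = f(43) while 0 ≠ 43, thus f is not injective, hence not bijective.
Since f is not bijective, we find the least positive k with f(k) = f(0): this means 63k ≡ 0 (mod 129), i.e. 129 ∣ 63k. Since gcd(63, 129) = 3, dividing through by 3 this holds exactly when 43 ∣ 21k, and as gcd(21, 43) = 1, exactly when 43 ∣ k.
The smallest positive such k is 43.

43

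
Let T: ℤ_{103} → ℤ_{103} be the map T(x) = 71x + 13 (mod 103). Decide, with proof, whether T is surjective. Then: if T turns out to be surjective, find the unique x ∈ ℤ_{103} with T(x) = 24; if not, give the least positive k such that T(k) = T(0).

93

Since gcd(71, 103) = 1, 71 is invertible modulo 103. Euclid's algorithm: 103 = 1·71 + 32, 71 = 2·32 + 7, 32 = 4·7 + 4, 7 = 1·4 + 3, 4 = 1·3 + 1; back-substituting gives 1 = 74·71 − 51·103, so 71⁻¹ ≡ 74 (mod 103).
For any y ∈ ℤ_{103}, x = 74(y − 13) mod 103 satisfies T(x) = 71·74(y − 13) + 13 ≡ y (since 71·74 ≡ 1 mod 103). So every y has a preimage.
Thus T is surjective.
Since T is surjective, we find T⁻¹(24): we need 71x ≡ 24 − 13 ≡ 11 (mod 103). Using 71⁻¹ = 74: x ≡ 74·11 = 814 = 7·103 + 93, so x = 93.
Check: T(93) = 71·93 + 13 = 6616 = 64·103 + 24 ≡ 24 (mod 103).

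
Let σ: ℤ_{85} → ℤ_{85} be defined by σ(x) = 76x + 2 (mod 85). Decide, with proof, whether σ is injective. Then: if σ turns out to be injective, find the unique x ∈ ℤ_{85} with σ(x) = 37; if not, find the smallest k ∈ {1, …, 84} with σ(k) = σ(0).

By definition, σ is injective when σ(u) = σ(v) forces u = v.
If σ(u) = σ(v), then 76u ≡ 76v (mod 85). Because gcd(76, 85) = 1, we may cancel 76 to get u ≡ v (mod 85).
Therefore σ is injective.
We now compute 76⁻¹ mod 85 explicitly. Euclid's algorithm: 85 = 1·76 + 9, 76 = 8·9 + 4, 9 = 2·4 + 1; back-substituting gives 1 = 66·76 − 59·85, so 76⁻¹ ≡ 66 (mod 85).
Since σ is injective, we find σ⁻¹(37): we need 76x ≡ 37 − 2 ≡ 35 (mod 85). Using 76⁻¹ = 66: x ≡ 66·35 = 2310 = 27·85 + 15, so x = 15.
Check: σ(15) = 76·15 + 2 = 1142 = 13·85 + 37 ≡ 37 (mod 85).

15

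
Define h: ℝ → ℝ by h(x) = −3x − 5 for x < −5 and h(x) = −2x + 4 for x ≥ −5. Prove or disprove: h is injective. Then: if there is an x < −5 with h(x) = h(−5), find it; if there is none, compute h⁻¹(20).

Both pieces are strictly decreasing (slopes −3 and −2), so each is injective on its own interval.
The left piece maps (−∞, −5) onto (10, ∞); the right piece maps [−5, ∞) onto (−∞, 14].
These images overlap. In particular h(−5) = 14 (right piece), and solving −3x − 5 = 14 on the left piece gives x = −19/3 < −5.
So h(−19/3) = h(−5) with −19/3 ≠ −5, and h is not injective. This x = −19/3 is the requested value below −5.

-19/3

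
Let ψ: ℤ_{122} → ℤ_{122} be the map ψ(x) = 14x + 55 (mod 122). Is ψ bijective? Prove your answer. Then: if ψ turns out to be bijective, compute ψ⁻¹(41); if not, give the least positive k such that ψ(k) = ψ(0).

We have gcd(14, 122) = 2 > 1. Taking u = 0 and v = 61: ψ(0) = 55 and ψ(61) = 14·61 + 55 = 909 ≡ 55 (mod 122).
So ψ(0) = ψ(61) while 0 ≠ 61, therefore ψ is not injective, hence not bijective.
Since ψ is not bijective, we find the least positive k with ψ(k) = ψ(0): this means 14k ≡ 0 (mod 122), i.e. 122 ∣ 14k. Since gcd(14, 122) = 2, dividing through by 2 this holds exactly when 61 ∣ 7k, and as gcd(7, 61) = 1, exactly when 61 ∣ k.
The smallest positive such k is 61.

61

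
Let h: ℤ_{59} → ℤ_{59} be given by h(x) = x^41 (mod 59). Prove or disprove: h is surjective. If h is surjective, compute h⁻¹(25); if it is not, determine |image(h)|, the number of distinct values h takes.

Since 59 is prime, the nonzero elements of ℤ_{59} form a cyclic group of order 58.
As gcd(41, 58) = 1, raising to the 41st power is a bijection on this group: if u^41 ≡ v^41 then (uv^{−1})^41 = 1, and the only element of order dividing gcd(41, 58) = 1 is 1, so u = v.
With h(0) = 0 this makes h injective on all of ℤ_{59}, hence bijective (finite equal-size domain and codomain). In particular h is surjective.
Since h is surjective, we find the preimage of 25. The inverse of x ↦ x^41 on (ℤ_{59})^× is x ↦ x^17, because 41·17 = 697 = 12·58 + 1 ≡ 1 (mod 58) and x^{58} = 1 for x ≠ 0 (Fermat). So h⁻¹(25) = 25^17 mod 59.
Repeated squaring mod 59: 25^1 ≡ 25, 25^2 ≡ 25² = 625 ≡ 35, 25^4 ≡ 35² = 1225 ≡ 45, 25^8 ≡ 45² = 2025 ≡ 19, 25^16 ≡ 19² = 361 ≡ 7. Since 17 = 16 + 1, 25^17 ≡ 7·25: 7·25 = 175 ≡ 57. So 25^17 ≡ 57 (mod 59).
Hence h⁻¹(25) = 57.

57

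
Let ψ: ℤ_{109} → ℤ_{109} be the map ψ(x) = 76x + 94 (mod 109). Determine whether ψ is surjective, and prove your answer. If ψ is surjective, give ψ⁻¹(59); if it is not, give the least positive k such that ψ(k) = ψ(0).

Since gcd(76, 109) = 1, 76 is invertible modulo 109. Euclid's algorithm: 109 = 1·76 + 33, 76 = 2·33 + 10, 33 = 3·10 + 3, 10 = 3·3 + 1; back-substituting gives 1 = 33·76 − 23·109, so 76⁻¹ ≡ 33 (mod 109).
Then y ↦ 33(y − 94) is a two-sided inverse to ψ, so every y ∈ ℤ_{109} has a preimage.
Therefore ψ is surjective.
Since ψ is surjective, we compute ψ⁻¹(59): solve 76x + 94 ≡ 59 (mod 109), i.e. 76x ≡ 74 (mod 109).
Multiplying by 76⁻¹ = 33 gives x ≡ 33·74 = 2442 = 22·109 + 44 ≡ 44 (mod 109).
Check: ψ(44) = 76·44 + 94 = 3438 = 31·109 + 59 ≡ 59 (mod 109).

44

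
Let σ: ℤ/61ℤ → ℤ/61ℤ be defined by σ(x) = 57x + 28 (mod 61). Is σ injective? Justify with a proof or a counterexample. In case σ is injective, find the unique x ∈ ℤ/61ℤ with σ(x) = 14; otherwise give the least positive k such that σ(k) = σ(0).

Suppose σ(a) = σ(b) in ℤ/61ℤ. Then 57a + 28 ≡ 57b + 28 (mod 61), so 57(a − b) ≡ 0 (mod 61).
Since gcd(57, 61) = 1, 57 is invertible modulo 61, so a − b ≡ 0 (mod 61), i.e. a = b.
Hence σ is injective.
We now compute 57⁻¹ mod 61 explicitly. Euclid's algorithm: 61 = 1·57 + 4, 57 = 14·4 + 1; back-substituting gives 1 = 15·57 − 14·61, so 57⁻¹ ≡ 15 (mod 61).
Since σ is injective, we compute σ⁻¹(14): solve 57x + 28 ≡ 14 (mod 61), i.e. 57x ≡ 47 (mod 61).
Multiplying by 57⁻¹ = 15 gives x ≡ 15·47 = 705 = 11·61 + 34 ≡ 34 (mod 61).
Check: σ(34) = 57·34 + 28 = 1966 = 32·61 + 14 ≡ 14 (mod 61).

34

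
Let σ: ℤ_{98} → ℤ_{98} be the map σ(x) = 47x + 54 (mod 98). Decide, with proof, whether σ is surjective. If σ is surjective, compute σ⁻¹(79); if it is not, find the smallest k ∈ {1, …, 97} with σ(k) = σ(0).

Recall: surjectivity means every element of the codomain has a preimage under σ.
Since gcd(47, 98) = 1, 47 is invertible modulo 98. Euclid's algorithm: 98 = 2·47 + 4, 47 = 11·4 + 3, 4 = 1·3 + 1; back-substituting gives 1 = 73·47 − 35·98, so 47⁻¹ ≡ 73 (mod 98).
For any y ∈ ℤ_{98}, x = 73(y − 54) mod 98 satisfies σ(x) = 47·73(y − 54) + 54 ≡ y (since 47·73 ≡ 1 mod 98). So every y has a preimage.
So σ is surjective.
Since σ is surjective, we compute σ⁻¹(79): solve 47x + 54 ≡ 79 (mod 98), i.e. 47x ≡ 25 (mod 98).
Multiplying by 47⁻¹ = 73 gives x ≡ 73·25 = 1825 = 18·98 + 61 ≡ 61 (mod 98).
Check: σ(61) = 47·61 + 54 = 2921 = 29·98 + 79 ≡ 79 (mod 98).

61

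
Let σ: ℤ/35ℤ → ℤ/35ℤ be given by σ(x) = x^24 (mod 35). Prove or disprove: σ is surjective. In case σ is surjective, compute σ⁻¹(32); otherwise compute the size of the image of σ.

4

σ(1) = 1^24 = 1.
σ(2): Repeated squaring mod 35: 2^1 ≡ 2, 2^2 ≡ 2² = 4, 2^4 ≡ 4² = 16, 2^8 ≡ 16² = 256 ≡ 11, 2^16 ≡ 11² = 121 ≡ 16. Since 24 = 16 + 8, 2^24 ≡ 16·11: 16·11 = 176 ≡ 1. So 2^24 ≡ 1 (mod 35).
So σ(1) = σ(2) = 1 while 1 ≠ 2, thus σ is not injective.
A non-injective map from the 35-element set ℤ/35ℤ to itself takes at most 34 distinct values, so it cannot be surjective. Thus σ is not surjective.
Since σ is not surjective, we determine |image(σ)|. Computing x^24 mod 35 for each x (by repeated squaring, reducing mod 35 at every step), the values σ(0), σ(1), …, σ(34) are: 0, 1, 1, 1, 1, 15, 1, 21, 1, 1, 15, 1, 1, 1, 21, 15, 1, 1, 1, 1, 15, 21, 1, 1, 1, 15, 1, 1, 21, 1, 15, 1, 1, 1, 1.
The distinct values are {0, 1, 15, 21}; there are 4 of them.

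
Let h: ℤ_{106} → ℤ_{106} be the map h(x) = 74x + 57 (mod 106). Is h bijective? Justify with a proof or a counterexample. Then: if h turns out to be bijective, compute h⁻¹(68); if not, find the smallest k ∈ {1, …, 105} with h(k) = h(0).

Recall that h is injective when h(s) = h(t) forces s = t.
We have gcd(74, 106) = 2 > 1. Taking s = 0 and t = 53: h(0) = 57 and h(53) = 74·53 + 57 = 3979 ≡ 57 (mod 106).
So h(0) = h(53) while 0 ≠ 53, hence h is not injective, hence not bijective.
Since h is not bijective, we find the least positive k with h(k) = h(0): this means 74k ≡ 0 (mod 106), i.e. 106 ∣ 74k. Since gcd(74, 106) = 2, dividing through by 2 this holds exactly when 53 ∣ 37k, and as gcd(37, 53) = 1, exactly when 53 ∣ k.
The smallest positive such k is 53.

53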